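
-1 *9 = -9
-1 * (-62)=62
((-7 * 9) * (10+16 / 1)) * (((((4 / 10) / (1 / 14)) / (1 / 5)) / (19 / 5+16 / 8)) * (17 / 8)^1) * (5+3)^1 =-3898440 / 29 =-134428.97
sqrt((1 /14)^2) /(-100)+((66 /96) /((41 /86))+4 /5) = 64327 /28700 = 2.24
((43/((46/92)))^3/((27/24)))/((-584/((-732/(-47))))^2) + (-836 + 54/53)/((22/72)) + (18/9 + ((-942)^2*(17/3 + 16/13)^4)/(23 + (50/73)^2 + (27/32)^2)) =19333563450179463036976889552326/232780531698494595192663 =83054898.57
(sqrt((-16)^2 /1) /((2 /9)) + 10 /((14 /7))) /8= 77 /8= 9.62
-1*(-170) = 170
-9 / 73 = -0.12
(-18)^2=324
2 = 2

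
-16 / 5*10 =-32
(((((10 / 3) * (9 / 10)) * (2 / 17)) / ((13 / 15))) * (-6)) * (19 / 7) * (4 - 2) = -20520 / 1547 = -13.26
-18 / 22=-9 / 11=-0.82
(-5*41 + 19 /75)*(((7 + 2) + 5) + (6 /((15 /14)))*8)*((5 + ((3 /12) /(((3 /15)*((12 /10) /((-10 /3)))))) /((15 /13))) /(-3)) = 16177546 /2025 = 7988.91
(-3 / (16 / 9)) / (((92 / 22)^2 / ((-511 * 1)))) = 1669437 / 33856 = 49.31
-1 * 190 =-190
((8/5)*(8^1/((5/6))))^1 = 15.36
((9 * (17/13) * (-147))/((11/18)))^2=163893806244/20449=8014758.97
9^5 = 59049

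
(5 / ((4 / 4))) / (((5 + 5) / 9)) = 9 / 2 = 4.50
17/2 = 8.50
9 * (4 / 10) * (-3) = -54 / 5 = -10.80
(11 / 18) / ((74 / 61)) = 671 / 1332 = 0.50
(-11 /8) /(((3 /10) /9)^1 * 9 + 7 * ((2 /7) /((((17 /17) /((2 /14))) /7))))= -55 /92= -0.60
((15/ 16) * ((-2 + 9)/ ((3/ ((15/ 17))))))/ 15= 35/ 272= 0.13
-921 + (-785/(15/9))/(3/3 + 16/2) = -2920/3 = -973.33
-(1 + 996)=-997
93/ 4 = 23.25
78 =78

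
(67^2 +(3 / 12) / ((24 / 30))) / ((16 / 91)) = 25532.96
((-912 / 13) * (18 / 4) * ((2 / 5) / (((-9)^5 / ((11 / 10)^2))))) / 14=4598 / 24877125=0.00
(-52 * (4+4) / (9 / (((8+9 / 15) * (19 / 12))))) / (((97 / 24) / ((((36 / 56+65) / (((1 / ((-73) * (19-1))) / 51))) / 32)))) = 21407412.30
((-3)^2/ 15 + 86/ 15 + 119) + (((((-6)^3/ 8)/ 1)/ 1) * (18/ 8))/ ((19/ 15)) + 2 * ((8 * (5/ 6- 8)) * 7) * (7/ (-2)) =2886.71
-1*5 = -5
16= 16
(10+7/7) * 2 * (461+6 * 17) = 12386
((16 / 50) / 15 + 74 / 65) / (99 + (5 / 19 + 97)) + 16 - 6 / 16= 206656253 / 13221000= 15.63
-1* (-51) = 51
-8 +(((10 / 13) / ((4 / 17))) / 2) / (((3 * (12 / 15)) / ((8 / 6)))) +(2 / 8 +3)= -899 / 234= -3.84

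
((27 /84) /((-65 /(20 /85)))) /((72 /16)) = -2 /7735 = -0.00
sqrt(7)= 2.65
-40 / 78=-20 / 39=-0.51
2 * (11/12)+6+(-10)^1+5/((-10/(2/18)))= -2.22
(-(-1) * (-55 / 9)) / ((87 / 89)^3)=-38773295 / 5926527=-6.54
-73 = -73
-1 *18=-18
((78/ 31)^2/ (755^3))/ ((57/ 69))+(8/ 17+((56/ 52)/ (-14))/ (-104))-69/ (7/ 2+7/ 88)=-71323544088915527627/ 3792824531028897000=-18.80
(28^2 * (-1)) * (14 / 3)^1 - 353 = -12035 / 3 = -4011.67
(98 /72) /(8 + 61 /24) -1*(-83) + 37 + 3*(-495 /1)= -1035937 /759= -1364.87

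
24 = 24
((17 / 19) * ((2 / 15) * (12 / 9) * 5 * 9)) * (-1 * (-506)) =68816 / 19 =3621.89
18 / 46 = 9 / 23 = 0.39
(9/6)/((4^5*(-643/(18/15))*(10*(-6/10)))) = 0.00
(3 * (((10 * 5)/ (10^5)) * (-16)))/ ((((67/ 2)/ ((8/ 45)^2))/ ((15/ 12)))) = -32/ 1130625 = -0.00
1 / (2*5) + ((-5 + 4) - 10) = -109 / 10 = -10.90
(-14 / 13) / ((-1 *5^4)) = 14 / 8125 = 0.00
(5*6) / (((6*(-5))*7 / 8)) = -8 / 7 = -1.14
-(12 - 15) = 3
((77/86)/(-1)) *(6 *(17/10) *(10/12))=-1309/172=-7.61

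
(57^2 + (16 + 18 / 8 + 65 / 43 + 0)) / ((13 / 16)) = 2248908 / 559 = 4023.09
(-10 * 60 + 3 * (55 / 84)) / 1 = -16745 / 28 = -598.04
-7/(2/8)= -28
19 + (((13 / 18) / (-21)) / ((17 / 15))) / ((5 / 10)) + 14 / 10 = 108917 / 5355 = 20.34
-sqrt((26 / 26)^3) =-1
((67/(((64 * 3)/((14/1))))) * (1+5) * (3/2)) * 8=1407/4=351.75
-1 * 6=-6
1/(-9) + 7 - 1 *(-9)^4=-58987/9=-6554.11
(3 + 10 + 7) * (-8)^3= -10240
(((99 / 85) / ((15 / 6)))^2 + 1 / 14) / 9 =729481 / 22758750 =0.03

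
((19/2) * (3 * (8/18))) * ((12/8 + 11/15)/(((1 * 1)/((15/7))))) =1273/21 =60.62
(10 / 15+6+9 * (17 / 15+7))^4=2059810521616 / 50625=40687615.24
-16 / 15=-1.07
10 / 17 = 0.59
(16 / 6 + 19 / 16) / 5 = 37 / 48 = 0.77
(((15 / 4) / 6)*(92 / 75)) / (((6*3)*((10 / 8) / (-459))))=-391 / 25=-15.64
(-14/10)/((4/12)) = -21/5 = -4.20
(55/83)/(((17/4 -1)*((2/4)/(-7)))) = -3080/1079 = -2.85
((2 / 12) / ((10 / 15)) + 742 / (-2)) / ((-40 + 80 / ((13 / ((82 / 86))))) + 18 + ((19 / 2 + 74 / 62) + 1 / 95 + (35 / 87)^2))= 18478927572885 / 262490994586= 70.40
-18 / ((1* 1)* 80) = -9 / 40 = -0.22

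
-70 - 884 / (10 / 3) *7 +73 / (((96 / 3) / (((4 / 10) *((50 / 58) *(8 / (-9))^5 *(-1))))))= -16490301472 / 8562105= -1925.96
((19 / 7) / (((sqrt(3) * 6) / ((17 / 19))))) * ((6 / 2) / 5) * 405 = 459 * sqrt(3) / 14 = 56.79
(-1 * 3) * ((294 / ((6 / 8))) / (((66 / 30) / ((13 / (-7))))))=10920 / 11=992.73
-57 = -57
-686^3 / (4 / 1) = -80707214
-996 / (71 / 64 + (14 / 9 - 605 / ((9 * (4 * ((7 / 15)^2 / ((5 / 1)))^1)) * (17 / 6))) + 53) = 477888768 / 38631521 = 12.37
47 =47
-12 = -12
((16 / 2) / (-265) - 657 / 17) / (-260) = 174241 / 1171300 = 0.15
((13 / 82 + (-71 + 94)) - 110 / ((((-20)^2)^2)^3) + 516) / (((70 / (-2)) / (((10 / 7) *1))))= -9054412799999999549 / 411443200000000000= -22.01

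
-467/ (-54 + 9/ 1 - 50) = 467/ 95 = 4.92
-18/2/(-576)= 1/64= 0.02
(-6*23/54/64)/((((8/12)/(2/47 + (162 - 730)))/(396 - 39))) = 36530739/3008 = 12144.53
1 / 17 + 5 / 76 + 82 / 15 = 5.59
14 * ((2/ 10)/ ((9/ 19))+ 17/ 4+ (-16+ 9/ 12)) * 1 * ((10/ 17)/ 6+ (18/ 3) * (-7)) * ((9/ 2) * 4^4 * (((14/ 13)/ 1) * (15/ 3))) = 1501165568/ 39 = 38491424.82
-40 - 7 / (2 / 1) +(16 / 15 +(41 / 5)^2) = 3721 / 150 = 24.81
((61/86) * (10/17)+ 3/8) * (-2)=-4633/2924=-1.58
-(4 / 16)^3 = -1 / 64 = -0.02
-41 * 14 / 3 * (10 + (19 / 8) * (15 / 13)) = -380275 / 156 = -2437.66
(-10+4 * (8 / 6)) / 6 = -7 / 9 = -0.78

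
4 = 4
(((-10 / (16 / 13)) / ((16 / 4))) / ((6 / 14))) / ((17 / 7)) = -3185 / 1632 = -1.95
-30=-30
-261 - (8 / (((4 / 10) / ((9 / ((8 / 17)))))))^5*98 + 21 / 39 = -166896261336119801 / 208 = -802385871808268.27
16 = 16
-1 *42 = -42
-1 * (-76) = 76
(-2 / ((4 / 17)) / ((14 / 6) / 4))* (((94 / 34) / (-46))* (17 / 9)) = 799 / 483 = 1.65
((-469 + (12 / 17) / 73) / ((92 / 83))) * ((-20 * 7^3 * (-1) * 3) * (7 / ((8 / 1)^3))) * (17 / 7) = -289120.23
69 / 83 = 0.83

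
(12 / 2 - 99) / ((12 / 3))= -93 / 4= -23.25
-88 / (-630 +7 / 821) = 72248 / 517223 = 0.14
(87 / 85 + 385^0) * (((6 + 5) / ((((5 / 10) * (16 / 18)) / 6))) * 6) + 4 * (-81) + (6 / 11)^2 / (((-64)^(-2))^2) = 51353492112 / 10285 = 4993047.36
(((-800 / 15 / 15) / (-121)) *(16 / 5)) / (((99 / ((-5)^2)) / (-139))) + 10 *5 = 46.70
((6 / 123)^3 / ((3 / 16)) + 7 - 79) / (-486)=7443404 / 50243409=0.15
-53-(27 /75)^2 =-33206 /625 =-53.13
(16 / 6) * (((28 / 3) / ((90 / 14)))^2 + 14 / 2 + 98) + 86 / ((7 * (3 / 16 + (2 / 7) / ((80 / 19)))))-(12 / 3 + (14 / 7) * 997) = -13012114046 / 7818525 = -1664.27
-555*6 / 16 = -1665 / 8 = -208.12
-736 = -736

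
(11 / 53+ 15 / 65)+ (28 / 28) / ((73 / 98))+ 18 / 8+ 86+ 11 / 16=73005719 / 804752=90.72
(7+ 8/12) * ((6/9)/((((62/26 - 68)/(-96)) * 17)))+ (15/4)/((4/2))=805633/348024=2.31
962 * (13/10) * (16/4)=25012/5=5002.40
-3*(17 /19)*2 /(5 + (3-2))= -17 /19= -0.89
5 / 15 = 1 / 3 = 0.33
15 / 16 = 0.94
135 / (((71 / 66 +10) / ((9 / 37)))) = 80190 / 27047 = 2.96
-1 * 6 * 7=-42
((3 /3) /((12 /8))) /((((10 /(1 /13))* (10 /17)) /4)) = 0.03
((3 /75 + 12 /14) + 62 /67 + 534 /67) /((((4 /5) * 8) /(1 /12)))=38273 /300160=0.13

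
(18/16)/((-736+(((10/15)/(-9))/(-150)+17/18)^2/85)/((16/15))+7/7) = -1673055000/1024638594071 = -0.00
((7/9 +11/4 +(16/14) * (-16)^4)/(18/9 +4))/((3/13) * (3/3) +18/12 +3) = 245378341/92988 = 2638.82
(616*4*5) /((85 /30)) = 73920 /17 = 4348.24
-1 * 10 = -10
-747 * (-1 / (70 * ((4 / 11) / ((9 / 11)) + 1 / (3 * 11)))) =73953 / 3290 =22.48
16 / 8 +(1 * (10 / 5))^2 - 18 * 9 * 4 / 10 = -294 / 5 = -58.80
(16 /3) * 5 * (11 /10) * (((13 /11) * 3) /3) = 104 /3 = 34.67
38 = 38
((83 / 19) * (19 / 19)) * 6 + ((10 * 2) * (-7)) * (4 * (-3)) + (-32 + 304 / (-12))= 1648.88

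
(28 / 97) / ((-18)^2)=7 / 7857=0.00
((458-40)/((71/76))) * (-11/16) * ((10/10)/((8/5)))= -218405/1136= -192.26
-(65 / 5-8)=-5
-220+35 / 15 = -653 / 3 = -217.67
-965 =-965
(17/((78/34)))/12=289/468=0.62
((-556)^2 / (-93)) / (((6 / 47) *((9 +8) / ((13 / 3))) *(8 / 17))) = -11805131 / 837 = -14104.10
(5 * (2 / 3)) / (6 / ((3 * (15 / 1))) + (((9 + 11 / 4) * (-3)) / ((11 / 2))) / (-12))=4400 / 881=4.99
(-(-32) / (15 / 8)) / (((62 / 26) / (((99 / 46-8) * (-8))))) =3580928 / 10695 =334.82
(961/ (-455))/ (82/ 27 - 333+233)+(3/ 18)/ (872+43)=7182011/ 326981655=0.02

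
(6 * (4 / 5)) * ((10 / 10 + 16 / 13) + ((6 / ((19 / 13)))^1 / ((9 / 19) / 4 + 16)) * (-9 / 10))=3824952 / 398125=9.61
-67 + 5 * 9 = -22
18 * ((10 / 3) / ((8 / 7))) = 52.50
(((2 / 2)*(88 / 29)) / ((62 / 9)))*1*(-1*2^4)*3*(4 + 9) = -247104 / 899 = -274.87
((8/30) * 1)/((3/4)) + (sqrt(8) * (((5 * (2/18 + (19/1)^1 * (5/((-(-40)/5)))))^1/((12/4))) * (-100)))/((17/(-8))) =16/45 + 863000 * sqrt(2)/459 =2659.32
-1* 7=-7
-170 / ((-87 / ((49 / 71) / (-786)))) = -0.00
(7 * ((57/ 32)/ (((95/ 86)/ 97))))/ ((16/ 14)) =613137/ 640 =958.03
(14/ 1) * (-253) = -3542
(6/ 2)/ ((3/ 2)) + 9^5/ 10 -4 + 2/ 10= 59031/ 10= 5903.10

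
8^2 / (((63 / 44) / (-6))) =-5632 / 21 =-268.19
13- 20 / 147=1891 / 147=12.86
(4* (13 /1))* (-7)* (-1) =364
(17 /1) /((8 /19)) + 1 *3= 347 /8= 43.38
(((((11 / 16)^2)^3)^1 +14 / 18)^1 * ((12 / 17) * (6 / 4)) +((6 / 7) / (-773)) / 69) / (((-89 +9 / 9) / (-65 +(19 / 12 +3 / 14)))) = 88128463266560449 / 131191636582465536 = 0.67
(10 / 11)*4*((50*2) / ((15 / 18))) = 4800 / 11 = 436.36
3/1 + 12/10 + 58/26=6.43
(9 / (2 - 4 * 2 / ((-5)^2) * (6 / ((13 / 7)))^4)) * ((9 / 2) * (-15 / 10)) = 173508075 / 93862072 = 1.85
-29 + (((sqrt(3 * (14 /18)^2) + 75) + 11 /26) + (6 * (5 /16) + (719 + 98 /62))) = 7 * sqrt(3) /9 + 2478865 /3224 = 770.23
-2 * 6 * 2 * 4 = -96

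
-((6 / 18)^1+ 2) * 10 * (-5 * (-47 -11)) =-6766.67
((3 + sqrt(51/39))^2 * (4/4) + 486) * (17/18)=475.22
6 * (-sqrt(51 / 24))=-3 * sqrt(34) / 2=-8.75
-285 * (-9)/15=171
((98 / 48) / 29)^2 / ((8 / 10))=12005 / 1937664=0.01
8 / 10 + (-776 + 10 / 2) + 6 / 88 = -169429 / 220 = -770.13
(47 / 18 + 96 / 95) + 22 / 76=176 / 45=3.91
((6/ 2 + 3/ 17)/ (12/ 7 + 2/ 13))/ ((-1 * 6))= -819/ 2890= -0.28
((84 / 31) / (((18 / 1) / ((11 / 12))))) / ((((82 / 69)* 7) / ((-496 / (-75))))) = 1012 / 9225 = 0.11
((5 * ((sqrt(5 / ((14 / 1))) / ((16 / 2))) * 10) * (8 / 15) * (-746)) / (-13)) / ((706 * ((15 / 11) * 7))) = 0.02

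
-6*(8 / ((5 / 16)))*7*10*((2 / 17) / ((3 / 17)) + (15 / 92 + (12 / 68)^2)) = -61523840 / 6647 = -9255.88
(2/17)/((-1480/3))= -3/12580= -0.00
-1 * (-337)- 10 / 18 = 3028 / 9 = 336.44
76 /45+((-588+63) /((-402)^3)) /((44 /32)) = 251438743 /148877685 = 1.69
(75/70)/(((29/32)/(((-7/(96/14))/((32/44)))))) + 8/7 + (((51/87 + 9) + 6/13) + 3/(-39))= 199597/21112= 9.45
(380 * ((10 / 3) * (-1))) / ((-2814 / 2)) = 3800 / 4221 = 0.90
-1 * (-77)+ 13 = 90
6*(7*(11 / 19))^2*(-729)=-25933446 / 361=-71837.80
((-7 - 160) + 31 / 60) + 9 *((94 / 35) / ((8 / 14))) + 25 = -5951 / 60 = -99.18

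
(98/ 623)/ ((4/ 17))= 0.67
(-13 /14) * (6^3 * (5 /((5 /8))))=-11232 /7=-1604.57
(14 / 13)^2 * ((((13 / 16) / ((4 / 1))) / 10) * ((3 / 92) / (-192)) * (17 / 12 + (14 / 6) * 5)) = -7693 / 146964480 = -0.00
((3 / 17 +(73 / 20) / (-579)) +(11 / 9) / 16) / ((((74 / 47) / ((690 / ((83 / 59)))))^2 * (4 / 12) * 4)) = 35538582412718445 / 1980367713344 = 17945.45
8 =8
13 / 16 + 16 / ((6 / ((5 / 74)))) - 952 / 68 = -23101 / 1776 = -13.01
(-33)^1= -33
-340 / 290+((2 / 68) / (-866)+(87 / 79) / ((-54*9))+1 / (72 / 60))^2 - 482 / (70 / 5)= -251575481302411899925 / 7206325527299372208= -34.91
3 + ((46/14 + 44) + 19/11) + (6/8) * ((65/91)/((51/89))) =39605/748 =52.95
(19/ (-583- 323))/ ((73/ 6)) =-19/ 11023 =-0.00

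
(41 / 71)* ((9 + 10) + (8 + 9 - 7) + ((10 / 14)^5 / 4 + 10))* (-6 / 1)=-135.29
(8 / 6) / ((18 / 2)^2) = 4 / 243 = 0.02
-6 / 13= -0.46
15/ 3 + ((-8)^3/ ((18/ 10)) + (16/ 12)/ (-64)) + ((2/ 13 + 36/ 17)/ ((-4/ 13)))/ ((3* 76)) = -12999995/ 46512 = -279.50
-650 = -650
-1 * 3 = -3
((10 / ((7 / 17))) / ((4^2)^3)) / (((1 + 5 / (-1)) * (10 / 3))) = -51 / 114688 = -0.00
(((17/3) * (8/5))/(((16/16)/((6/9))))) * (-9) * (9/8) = -306/5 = -61.20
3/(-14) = -3/14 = -0.21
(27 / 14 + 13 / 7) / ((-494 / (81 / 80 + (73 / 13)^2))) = -0.25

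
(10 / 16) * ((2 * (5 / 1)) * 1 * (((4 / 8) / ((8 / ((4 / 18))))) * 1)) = 0.09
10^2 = 100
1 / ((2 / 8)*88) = 1 / 22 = 0.05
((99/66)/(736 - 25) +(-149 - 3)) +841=326587/474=689.00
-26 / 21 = -1.24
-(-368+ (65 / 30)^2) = 13079 / 36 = 363.31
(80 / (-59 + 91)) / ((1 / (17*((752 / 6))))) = 15980 / 3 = 5326.67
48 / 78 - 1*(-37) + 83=1568 / 13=120.62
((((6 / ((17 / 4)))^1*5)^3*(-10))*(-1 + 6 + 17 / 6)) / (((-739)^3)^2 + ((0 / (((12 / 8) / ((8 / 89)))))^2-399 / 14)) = -54144000 / 320090942935466877269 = -0.00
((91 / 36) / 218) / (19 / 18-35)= -7 / 20492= -0.00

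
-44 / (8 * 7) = -0.79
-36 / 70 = -18 / 35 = -0.51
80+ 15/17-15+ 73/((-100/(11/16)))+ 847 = 24816749/27200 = 912.38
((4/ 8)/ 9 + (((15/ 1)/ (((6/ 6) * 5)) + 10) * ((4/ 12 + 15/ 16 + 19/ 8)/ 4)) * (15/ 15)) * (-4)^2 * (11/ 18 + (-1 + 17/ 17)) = 75427/ 648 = 116.40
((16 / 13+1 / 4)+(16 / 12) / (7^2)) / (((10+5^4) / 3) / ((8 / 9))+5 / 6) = 23054 / 3653195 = 0.01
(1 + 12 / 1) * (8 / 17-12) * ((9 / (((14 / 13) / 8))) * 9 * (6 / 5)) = -9199008 / 85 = -108223.62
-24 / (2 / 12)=-144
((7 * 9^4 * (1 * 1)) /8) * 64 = 367416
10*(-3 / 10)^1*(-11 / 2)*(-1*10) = -165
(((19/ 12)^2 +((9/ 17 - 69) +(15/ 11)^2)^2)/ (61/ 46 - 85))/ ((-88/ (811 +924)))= 107943551621217065/ 103188586412736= 1046.08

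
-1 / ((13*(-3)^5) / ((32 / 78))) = 0.00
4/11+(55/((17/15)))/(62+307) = 11389/23001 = 0.50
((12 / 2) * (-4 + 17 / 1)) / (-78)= -1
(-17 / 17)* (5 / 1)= -5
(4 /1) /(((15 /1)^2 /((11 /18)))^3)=1331 /16607531250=0.00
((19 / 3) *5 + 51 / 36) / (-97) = -397 / 1164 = -0.34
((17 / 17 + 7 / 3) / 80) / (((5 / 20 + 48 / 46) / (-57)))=-437 / 238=-1.84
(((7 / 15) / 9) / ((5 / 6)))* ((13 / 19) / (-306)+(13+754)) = 1248611 / 26163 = 47.72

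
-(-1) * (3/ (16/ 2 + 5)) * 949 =219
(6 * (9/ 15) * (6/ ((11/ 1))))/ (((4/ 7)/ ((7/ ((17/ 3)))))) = 3969/ 935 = 4.24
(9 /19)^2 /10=81 /3610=0.02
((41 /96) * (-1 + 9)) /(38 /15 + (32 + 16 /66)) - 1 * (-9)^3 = 16734263 /22952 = 729.10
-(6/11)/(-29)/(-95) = -0.00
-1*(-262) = 262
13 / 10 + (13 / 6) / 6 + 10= 2099 / 180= 11.66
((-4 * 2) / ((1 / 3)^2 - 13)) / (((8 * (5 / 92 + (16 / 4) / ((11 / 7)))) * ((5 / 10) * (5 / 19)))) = 28842 / 127165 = 0.23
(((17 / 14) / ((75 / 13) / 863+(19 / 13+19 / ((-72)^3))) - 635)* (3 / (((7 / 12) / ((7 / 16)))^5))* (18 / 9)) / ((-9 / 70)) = 2210647626333963 / 314773908224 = 7022.97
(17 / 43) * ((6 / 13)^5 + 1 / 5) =6972941 / 79827995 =0.09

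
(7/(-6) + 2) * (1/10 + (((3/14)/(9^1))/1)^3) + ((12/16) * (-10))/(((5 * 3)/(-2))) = 481577/444528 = 1.08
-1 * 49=-49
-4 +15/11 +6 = 37/11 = 3.36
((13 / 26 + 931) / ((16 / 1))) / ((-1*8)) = -1863 / 256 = -7.28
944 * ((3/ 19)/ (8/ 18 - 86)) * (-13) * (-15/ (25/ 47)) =-23359752/ 36575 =-638.68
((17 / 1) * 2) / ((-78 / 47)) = -799 / 39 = -20.49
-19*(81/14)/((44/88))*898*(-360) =497527920/7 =71075417.14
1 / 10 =0.10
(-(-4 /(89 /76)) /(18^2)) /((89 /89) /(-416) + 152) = 31616 /455832279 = 0.00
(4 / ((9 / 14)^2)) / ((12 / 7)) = 1372 / 243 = 5.65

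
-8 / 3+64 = 184 / 3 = 61.33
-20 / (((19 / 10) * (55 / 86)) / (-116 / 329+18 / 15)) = -959072 / 68761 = -13.95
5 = 5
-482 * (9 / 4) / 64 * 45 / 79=-97605 / 10112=-9.65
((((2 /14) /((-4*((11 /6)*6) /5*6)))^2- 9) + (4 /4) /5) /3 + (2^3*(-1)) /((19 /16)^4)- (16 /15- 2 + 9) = -20058463236503 /1335179305152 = -15.02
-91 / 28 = -13 / 4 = -3.25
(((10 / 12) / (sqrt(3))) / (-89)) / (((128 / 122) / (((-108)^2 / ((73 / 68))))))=-419985 *sqrt(3) / 12994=-55.98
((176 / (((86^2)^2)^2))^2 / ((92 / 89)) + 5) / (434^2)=16087667669883792126122238080529 / 606041746325726309941576054773542912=0.00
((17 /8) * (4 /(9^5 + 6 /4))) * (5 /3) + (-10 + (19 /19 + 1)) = -2834339 /354303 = -8.00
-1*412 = -412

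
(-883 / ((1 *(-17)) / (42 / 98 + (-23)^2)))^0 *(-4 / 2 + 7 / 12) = -17 / 12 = -1.42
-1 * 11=-11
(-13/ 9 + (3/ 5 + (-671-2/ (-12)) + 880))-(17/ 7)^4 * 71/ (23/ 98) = -1046268257/ 101430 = -10315.18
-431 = -431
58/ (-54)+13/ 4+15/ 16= 1345/ 432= 3.11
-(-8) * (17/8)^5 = 1419857/4096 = 346.64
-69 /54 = -23 /18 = -1.28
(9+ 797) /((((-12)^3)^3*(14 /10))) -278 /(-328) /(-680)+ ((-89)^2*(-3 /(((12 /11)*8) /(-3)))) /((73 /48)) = 24676704053343355493 /4594358721576960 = 5371.09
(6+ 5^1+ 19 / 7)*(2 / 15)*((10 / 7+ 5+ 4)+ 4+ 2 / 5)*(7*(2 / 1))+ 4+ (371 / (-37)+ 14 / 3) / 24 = 178735523 / 466200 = 383.39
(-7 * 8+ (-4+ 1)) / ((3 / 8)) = -472 / 3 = -157.33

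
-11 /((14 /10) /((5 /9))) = -275 /63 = -4.37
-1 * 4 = -4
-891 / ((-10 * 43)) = 891 / 430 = 2.07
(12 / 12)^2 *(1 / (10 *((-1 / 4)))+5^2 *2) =248 / 5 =49.60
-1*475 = -475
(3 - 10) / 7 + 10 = 9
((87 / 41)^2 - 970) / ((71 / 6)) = -9738006 / 119351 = -81.59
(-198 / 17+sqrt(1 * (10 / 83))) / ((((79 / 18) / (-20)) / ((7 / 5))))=99792 / 1343- 504 * sqrt(830) / 6557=72.09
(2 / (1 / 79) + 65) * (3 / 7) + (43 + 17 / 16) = 15639 / 112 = 139.63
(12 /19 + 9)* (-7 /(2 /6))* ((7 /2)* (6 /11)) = -80703 /209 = -386.14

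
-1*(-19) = 19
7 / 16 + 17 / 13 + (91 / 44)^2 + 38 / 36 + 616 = 623.08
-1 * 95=-95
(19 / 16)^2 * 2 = 361 / 128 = 2.82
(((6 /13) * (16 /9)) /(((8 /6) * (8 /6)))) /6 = 1 /13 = 0.08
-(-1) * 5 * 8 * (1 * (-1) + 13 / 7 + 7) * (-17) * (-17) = 635800 / 7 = 90828.57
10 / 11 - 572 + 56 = -5666 / 11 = -515.09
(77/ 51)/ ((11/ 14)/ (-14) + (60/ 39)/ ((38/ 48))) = 0.80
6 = 6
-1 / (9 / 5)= -0.56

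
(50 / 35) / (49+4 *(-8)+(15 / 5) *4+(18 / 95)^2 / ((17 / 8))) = 1534250 / 31163419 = 0.05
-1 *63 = -63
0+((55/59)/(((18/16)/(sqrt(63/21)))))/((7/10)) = 2.05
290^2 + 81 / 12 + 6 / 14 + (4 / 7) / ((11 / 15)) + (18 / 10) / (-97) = 12564043963 / 149380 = 84107.94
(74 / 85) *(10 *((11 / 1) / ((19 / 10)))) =16280 / 323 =50.40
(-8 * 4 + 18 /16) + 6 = -199 /8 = -24.88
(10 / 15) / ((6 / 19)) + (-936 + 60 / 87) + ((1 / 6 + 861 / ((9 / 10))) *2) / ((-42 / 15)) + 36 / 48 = -11809009 / 7308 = -1615.90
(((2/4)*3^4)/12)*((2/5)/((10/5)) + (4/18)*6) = 207/40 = 5.18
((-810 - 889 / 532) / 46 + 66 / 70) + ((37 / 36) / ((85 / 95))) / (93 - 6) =-27181879777 / 1628733960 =-16.69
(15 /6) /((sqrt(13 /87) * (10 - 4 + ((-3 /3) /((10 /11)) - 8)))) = -25 * sqrt(1131) /403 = -2.09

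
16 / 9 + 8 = 88 / 9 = 9.78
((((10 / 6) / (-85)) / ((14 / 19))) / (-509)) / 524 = 0.00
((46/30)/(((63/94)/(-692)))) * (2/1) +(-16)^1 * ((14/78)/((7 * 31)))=-1205864864/380835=-3166.37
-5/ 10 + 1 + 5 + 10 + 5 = 41/ 2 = 20.50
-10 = -10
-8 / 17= -0.47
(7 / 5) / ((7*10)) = 1 / 50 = 0.02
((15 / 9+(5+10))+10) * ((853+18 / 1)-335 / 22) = 753080 / 33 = 22820.61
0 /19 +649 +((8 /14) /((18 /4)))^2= 2575945 /3969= 649.02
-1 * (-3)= 3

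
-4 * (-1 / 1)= 4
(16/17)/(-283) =-16/4811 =-0.00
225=225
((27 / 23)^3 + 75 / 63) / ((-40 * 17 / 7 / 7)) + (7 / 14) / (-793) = -0.20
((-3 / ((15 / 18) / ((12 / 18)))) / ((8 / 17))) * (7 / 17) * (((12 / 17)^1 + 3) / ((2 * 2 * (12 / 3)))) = -1323 / 2720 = -0.49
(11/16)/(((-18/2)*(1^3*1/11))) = -121/144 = -0.84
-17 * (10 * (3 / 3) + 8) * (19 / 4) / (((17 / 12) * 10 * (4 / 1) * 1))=-513 / 20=-25.65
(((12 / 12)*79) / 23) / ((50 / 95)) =1501 / 230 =6.53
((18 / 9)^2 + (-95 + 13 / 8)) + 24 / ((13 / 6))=-8143 / 104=-78.30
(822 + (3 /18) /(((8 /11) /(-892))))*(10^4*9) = 55582500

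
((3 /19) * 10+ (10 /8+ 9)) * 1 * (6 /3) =899 /38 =23.66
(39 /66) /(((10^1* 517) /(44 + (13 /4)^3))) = 65169 /7279360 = 0.01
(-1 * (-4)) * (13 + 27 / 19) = 1096 / 19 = 57.68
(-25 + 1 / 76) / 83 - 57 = -361455 / 6308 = -57.30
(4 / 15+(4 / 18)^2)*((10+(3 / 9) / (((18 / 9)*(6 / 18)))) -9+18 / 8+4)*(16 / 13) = 15872 / 5265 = 3.01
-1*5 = -5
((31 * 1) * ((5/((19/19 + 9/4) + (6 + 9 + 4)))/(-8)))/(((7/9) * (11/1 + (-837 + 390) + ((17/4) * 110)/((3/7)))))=-4185/2447767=-0.00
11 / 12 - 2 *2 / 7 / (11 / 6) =559 / 924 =0.60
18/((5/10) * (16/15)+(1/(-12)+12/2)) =120/43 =2.79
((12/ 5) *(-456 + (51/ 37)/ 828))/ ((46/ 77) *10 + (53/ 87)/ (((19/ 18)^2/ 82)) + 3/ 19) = -750758026403/ 34962787807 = -21.47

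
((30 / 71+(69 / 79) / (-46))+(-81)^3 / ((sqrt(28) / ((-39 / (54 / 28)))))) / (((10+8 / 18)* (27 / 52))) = 19617 / 263623+6652854* sqrt(7) / 47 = 374506.40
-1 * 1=-1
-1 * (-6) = 6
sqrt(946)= 30.76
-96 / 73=-1.32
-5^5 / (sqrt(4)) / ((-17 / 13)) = 40625 / 34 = 1194.85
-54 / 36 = -3 / 2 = -1.50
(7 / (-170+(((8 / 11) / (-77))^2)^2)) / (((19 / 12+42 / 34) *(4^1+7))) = -33407130065694 / 25154773530431275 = -0.00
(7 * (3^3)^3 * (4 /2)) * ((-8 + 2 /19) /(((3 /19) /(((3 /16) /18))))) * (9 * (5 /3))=-2152828.12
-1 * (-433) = 433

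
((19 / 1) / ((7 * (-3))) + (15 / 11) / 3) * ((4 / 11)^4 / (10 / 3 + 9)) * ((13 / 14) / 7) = -173056 / 2043898241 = -0.00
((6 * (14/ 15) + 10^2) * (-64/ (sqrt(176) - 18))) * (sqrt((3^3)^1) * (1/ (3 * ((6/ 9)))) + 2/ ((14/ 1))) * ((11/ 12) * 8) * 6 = 1486848 * sqrt(11)/ 1295 + 6690816/ 1295 + 2230272 * sqrt(33)/ 185 + 10036224 * sqrt(3)/ 185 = 172191.85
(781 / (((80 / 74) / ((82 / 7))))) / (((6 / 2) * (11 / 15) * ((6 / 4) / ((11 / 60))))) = 1184777 / 2520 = 470.15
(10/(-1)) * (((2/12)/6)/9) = -0.03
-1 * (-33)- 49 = -16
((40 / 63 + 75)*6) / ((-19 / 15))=-47650 / 133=-358.27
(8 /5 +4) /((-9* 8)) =-7 /90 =-0.08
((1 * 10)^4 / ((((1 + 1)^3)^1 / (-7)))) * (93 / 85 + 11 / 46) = -4561375 / 391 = -11665.92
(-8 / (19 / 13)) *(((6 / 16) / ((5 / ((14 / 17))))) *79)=-43134 / 1615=-26.71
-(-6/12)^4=-1/16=-0.06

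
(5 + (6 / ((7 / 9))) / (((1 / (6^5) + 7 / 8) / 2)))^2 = 1162047348289 / 2269093225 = 512.12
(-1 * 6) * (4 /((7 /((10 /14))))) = -2.45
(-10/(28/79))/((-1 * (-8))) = -395/112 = -3.53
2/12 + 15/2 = 23/3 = 7.67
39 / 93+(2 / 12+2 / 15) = 223 / 310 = 0.72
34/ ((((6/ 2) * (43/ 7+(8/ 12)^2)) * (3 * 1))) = 238/ 415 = 0.57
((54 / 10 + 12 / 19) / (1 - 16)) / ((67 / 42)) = -8022 / 31825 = -0.25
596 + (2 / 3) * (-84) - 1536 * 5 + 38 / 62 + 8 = -221073 / 31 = -7131.39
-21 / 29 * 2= -42 / 29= -1.45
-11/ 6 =-1.83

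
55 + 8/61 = 3363/61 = 55.13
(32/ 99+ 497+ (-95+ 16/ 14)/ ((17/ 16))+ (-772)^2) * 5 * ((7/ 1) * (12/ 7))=140522115620/ 3927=35783579.23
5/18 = 0.28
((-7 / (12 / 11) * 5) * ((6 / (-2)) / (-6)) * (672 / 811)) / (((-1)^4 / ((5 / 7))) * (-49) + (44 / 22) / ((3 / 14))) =23100 / 102997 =0.22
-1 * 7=-7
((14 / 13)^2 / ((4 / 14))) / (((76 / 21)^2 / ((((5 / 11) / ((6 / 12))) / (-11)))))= -0.03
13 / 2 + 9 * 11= 211 / 2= 105.50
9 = 9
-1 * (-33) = 33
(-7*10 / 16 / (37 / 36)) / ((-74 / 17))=5355 / 5476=0.98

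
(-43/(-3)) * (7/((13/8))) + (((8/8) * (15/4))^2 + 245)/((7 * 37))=10140407/161616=62.74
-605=-605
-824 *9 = -7416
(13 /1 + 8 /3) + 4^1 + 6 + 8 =101 /3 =33.67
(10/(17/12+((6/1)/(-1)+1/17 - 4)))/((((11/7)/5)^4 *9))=-1020425000/76382097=-13.36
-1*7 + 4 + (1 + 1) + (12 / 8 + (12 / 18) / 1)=1.17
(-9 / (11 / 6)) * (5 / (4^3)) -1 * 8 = -2951 / 352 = -8.38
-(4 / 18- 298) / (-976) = -335 / 1098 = -0.31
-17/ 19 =-0.89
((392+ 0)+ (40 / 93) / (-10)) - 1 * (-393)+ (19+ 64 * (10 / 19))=1480112 / 1767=837.64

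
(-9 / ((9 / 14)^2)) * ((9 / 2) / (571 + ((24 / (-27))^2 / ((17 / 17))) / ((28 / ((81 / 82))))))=-28126 / 163885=-0.17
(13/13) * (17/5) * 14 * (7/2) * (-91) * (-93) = 7049679/5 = 1409935.80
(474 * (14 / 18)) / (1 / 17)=18802 / 3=6267.33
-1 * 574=-574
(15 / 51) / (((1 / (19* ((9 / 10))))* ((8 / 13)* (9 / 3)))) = 741 / 272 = 2.72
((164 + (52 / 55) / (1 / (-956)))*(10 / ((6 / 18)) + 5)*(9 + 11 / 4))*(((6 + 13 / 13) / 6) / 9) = -7809473 / 198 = -39441.78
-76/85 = -0.89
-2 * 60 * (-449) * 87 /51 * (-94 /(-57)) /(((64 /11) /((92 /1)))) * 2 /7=1548327110 /2261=684797.48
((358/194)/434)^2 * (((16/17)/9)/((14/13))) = 833066/474517689471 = 0.00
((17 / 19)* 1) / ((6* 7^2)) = 17 / 5586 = 0.00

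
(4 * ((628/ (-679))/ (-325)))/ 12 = 628/ 662025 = 0.00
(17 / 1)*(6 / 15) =34 / 5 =6.80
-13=-13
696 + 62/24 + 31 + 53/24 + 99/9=17827/24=742.79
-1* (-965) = 965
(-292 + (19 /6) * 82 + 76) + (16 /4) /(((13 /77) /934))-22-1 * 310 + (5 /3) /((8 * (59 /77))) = 134013639 /6136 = 21840.55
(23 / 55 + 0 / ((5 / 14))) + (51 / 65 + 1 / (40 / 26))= 5299 / 2860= 1.85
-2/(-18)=1/9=0.11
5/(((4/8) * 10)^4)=1/125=0.01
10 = 10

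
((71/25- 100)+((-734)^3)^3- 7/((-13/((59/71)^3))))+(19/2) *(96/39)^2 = -93511774574342406562187611635285386/1512173975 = -61839296351031571325771300.00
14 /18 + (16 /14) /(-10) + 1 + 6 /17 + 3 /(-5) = 1.42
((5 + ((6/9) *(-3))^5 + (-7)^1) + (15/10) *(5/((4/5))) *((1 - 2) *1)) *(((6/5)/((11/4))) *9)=-9369/55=-170.35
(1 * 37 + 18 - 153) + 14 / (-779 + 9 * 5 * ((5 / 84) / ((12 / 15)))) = -8515122 / 86873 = -98.02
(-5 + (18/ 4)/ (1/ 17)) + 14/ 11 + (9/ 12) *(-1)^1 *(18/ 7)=5455/ 77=70.84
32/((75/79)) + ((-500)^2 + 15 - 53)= 18749678/75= 249995.71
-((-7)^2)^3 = -117649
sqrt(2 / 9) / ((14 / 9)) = 3 * sqrt(2) / 14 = 0.30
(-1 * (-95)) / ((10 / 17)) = 323 / 2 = 161.50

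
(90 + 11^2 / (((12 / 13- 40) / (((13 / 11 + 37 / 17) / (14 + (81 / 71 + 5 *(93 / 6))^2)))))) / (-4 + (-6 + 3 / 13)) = -315707915710018 / 34269788637705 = -9.21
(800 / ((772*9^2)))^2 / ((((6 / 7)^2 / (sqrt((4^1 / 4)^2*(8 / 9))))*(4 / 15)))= 1225000*sqrt(2) / 2199516201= 0.00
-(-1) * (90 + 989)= 1079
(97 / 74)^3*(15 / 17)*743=10171740585 / 6888808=1476.56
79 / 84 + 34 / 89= 9887 / 7476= 1.32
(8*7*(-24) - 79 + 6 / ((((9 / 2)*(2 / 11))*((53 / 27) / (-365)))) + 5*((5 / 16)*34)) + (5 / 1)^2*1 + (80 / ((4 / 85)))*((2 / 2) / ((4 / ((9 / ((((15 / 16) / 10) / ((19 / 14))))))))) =156303691 / 2968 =52662.97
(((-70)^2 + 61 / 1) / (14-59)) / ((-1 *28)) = 4961 / 1260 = 3.94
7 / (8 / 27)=189 / 8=23.62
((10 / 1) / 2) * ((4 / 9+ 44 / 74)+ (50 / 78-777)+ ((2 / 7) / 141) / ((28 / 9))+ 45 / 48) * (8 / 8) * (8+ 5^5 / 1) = -148848232415195 / 12270384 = -12130690.65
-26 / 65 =-2 / 5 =-0.40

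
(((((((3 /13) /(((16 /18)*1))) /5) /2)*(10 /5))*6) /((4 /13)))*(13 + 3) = 81 /5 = 16.20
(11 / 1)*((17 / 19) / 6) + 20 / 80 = 431 / 228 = 1.89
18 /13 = 1.38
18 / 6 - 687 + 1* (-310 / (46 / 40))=-21932 / 23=-953.57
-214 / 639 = -0.33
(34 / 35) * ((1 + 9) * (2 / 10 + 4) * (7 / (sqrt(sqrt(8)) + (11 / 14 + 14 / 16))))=-46645014528 * sqrt(2) / 19353835 - 64322820576 / 19353835 + 38732020992 * 2^(3 / 4) / 19353835 + 56174641152 * 2^(1 / 4) / 19353835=85.44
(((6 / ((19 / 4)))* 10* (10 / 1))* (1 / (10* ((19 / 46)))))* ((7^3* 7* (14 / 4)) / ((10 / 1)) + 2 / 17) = 157738968 / 6137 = 25702.94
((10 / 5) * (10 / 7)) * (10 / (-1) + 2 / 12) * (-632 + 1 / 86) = 5344515 / 301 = 17755.86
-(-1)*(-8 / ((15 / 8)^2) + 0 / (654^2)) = -512 / 225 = -2.28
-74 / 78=-37 / 39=-0.95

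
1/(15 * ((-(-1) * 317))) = 1/4755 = 0.00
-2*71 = -142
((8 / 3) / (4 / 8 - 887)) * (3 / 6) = -8 / 5319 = -0.00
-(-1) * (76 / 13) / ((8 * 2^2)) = 19 / 104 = 0.18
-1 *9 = -9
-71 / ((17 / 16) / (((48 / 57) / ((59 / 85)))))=-90880 / 1121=-81.07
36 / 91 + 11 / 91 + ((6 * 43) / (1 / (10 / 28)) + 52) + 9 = 13983 / 91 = 153.66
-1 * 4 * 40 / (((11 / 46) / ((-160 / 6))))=588800 / 33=17842.42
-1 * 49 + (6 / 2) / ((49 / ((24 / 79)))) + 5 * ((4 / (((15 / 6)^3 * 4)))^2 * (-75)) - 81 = -63637982 / 483875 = -131.52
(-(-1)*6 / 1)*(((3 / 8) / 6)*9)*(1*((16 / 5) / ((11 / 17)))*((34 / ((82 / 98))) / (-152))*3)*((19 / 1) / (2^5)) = -1147041 / 144320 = -7.95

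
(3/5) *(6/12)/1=3/10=0.30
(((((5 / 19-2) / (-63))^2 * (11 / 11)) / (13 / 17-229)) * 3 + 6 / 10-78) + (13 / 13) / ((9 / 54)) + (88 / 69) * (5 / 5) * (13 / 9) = -2964644136527 / 42621291720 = -69.56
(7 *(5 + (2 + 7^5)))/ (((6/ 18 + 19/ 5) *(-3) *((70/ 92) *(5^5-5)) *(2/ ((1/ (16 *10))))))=-193361/ 15475200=-0.01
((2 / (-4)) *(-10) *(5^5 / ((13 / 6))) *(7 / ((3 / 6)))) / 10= 131250 / 13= 10096.15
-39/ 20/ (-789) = 13/ 5260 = 0.00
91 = 91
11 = 11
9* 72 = 648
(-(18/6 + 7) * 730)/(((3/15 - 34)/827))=30185500/169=178612.43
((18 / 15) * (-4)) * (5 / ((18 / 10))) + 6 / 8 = -151 / 12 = -12.58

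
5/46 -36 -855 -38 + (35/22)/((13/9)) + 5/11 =-3050006/3289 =-927.34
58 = 58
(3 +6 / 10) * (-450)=-1620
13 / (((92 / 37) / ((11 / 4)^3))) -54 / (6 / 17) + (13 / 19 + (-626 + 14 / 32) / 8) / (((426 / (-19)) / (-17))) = -64612663 / 627072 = -103.04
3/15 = 1/5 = 0.20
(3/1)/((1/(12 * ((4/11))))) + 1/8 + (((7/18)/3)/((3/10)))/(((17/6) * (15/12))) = 538745/40392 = 13.34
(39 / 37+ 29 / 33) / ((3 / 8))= 18880 / 3663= 5.15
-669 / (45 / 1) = -223 / 15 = -14.87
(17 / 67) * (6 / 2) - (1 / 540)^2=14871533 / 19537200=0.76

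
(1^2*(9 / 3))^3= 27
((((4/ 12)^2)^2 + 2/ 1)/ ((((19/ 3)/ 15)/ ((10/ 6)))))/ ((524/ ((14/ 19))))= 28525/ 2553714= 0.01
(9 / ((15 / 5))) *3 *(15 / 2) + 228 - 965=-1339 / 2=-669.50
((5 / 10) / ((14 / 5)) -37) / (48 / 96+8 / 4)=-1031 / 70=-14.73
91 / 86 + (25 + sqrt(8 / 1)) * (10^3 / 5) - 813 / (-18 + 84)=400 * sqrt(2) + 2359674 / 473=5554.43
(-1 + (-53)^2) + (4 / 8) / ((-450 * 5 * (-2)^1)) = 25272001 / 9000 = 2808.00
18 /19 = 0.95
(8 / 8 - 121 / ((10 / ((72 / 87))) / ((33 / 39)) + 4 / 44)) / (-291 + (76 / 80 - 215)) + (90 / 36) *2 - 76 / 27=2.20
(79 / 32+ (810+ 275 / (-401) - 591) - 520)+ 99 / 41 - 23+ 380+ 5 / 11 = 351008029 / 5787232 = 60.65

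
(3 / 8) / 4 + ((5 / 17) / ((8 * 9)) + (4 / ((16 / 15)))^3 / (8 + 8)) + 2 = 845047 / 156672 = 5.39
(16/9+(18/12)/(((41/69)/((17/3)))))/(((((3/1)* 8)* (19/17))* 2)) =201773/673056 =0.30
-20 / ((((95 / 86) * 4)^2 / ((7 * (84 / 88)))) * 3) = -2.28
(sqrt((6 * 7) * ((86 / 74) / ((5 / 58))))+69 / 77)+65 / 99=1076 / 693+2 * sqrt(4844595) / 185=25.35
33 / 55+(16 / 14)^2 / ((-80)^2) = 2941 / 4900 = 0.60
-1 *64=-64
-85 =-85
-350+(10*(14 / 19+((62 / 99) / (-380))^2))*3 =-3867146939 / 11793870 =-327.89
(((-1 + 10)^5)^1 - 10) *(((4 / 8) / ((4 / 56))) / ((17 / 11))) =4546003 / 17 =267411.94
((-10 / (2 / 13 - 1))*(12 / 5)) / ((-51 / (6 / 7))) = -624 / 1309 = -0.48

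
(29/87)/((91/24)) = 0.09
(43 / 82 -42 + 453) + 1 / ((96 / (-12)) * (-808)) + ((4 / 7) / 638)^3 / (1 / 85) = 1214359059455167217 / 2950878809505088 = 411.52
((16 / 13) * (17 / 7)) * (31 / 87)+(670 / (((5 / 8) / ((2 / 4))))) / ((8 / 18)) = 9556334 / 7917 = 1207.07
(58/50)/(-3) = -29/75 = -0.39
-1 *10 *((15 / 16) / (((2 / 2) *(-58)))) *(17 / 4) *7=8925 / 1856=4.81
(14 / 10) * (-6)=-42 / 5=-8.40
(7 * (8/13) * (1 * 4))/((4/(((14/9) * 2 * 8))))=107.21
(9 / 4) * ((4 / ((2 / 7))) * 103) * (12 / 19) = 2049.16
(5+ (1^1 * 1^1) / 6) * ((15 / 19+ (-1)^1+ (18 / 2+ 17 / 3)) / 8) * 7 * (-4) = -44702 / 171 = -261.42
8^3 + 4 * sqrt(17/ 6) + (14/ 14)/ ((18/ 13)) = 2 * sqrt(102)/ 3 + 9229/ 18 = 519.46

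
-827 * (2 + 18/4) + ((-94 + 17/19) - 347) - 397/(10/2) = -1120051/190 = -5895.01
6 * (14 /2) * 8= 336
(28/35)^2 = 16/25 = 0.64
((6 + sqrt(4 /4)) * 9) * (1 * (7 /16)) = 441 /16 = 27.56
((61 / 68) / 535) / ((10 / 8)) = 61 / 45475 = 0.00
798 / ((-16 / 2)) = -399 / 4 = -99.75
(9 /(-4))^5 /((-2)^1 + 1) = 59049 /1024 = 57.67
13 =13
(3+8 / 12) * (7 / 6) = 77 / 18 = 4.28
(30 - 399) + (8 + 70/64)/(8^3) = -6045405/16384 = -368.98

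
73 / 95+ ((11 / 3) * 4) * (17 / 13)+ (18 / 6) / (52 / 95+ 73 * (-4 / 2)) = 340063667 / 17065230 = 19.93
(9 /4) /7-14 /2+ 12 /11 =-1721 /308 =-5.59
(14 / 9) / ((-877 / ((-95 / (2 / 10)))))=6650 / 7893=0.84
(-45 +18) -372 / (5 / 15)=-1143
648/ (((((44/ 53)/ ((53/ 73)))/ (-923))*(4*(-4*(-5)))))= -210009267/ 32120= -6538.27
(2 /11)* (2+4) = 12 /11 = 1.09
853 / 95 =8.98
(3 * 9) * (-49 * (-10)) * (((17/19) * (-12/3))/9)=-99960/19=-5261.05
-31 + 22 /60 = -919 /30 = -30.63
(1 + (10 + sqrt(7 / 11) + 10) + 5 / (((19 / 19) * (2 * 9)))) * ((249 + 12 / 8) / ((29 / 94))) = 23547 * sqrt(77) / 319 + 3006167 / 174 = 17924.55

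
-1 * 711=-711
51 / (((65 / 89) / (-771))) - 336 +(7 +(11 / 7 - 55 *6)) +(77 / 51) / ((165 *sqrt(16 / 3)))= -24796113 / 455 +7 *sqrt(3) / 3060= -54496.95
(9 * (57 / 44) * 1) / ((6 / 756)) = 32319 / 22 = 1469.05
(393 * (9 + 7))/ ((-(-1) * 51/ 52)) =108992/ 17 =6411.29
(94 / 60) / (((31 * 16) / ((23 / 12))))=1081 / 178560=0.01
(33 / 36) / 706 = 11 / 8472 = 0.00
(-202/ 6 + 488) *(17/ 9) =23171/ 27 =858.19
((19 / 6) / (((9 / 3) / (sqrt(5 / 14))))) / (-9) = -19 * sqrt(70) / 2268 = -0.07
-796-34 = -830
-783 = -783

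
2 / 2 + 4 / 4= 2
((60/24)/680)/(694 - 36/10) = 5/938944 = 0.00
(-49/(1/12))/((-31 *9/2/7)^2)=-38416/25947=-1.48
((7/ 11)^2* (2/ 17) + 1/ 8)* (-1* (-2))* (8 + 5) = 36933/ 8228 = 4.49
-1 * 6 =-6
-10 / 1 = -10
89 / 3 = 29.67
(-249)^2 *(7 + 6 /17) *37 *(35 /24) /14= 477924375 /272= 1757074.91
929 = 929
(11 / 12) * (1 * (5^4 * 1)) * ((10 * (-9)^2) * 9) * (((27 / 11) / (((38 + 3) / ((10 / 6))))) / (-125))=-273375 / 82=-3333.84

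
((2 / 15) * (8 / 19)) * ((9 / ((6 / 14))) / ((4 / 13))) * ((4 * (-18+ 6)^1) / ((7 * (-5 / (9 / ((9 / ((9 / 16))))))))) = 1404 / 475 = 2.96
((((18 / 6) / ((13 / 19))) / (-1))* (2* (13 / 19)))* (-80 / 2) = 240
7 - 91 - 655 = -739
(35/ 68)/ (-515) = -7/ 7004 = -0.00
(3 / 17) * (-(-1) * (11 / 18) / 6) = 11 / 612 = 0.02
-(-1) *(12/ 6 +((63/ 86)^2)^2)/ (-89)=-125154593/ 4868372624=-0.03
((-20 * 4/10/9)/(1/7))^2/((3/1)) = 3136/243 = 12.91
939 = 939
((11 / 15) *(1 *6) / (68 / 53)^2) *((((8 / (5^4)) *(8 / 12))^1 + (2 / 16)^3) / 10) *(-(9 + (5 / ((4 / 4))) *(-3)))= 311060233 / 18496000000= 0.02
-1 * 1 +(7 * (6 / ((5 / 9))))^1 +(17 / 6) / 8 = 17989 / 240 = 74.95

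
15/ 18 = 0.83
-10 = -10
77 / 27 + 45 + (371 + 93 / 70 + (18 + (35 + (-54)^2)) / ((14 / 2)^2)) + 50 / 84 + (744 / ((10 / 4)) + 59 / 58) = 59851349 / 76734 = 779.98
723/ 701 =1.03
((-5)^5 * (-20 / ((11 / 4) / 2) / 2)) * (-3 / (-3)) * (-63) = -15750000 / 11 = -1431818.18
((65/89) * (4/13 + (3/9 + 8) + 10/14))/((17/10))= 127700/31773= 4.02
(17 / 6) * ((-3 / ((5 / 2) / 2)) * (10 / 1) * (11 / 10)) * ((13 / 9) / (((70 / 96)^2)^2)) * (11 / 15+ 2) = -39192231936 / 37515625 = -1044.69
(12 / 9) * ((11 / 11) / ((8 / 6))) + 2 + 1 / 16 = 49 / 16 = 3.06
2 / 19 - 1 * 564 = -10714 / 19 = -563.89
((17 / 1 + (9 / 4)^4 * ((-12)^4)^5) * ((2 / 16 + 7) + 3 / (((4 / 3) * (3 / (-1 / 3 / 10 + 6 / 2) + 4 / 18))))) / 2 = 3474987252783634075041213591 / 7904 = 439649196961492165364526.00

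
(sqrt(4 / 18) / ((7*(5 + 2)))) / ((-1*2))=-sqrt(2) / 294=-0.00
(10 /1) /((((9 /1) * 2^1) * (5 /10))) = 10 /9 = 1.11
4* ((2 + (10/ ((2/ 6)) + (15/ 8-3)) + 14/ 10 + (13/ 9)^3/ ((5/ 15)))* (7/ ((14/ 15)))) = 1239.48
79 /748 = 0.11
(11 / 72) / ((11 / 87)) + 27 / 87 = 1057 / 696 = 1.52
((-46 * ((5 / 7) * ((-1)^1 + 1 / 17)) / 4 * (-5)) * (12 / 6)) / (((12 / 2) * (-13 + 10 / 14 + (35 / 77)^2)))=556600 / 521781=1.07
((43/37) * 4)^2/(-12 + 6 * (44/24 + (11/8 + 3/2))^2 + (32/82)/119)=13856672256/77596123351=0.18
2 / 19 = 0.11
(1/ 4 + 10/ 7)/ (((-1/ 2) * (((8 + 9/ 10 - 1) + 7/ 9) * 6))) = -705/ 10934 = -0.06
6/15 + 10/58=83/145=0.57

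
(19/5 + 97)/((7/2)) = 144/5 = 28.80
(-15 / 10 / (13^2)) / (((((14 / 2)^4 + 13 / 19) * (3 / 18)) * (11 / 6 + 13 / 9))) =-1539 / 227498336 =-0.00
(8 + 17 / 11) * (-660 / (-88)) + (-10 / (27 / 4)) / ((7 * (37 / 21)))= 523595 / 7326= 71.47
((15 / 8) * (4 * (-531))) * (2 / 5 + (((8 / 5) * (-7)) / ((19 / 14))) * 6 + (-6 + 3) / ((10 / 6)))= 7705341 / 38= 202772.13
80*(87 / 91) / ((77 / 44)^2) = 111360 / 4459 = 24.97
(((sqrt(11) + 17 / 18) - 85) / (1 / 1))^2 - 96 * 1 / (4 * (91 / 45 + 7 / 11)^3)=163264882093549 / 23076115272 - 1513 * sqrt(11) / 9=6517.50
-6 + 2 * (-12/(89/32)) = -1302/89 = -14.63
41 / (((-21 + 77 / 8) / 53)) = -17384 / 91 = -191.03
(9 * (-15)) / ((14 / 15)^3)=-455625 / 2744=-166.04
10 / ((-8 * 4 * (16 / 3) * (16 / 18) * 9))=-0.01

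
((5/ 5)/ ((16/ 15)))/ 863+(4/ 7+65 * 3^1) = 18903257/ 96656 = 195.57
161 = 161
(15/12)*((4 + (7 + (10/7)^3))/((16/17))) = 18.48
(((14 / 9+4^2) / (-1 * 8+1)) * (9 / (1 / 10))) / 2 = -790 / 7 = -112.86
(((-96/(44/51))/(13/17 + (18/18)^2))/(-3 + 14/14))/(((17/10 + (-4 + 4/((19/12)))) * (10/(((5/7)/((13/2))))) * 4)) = 16473/43043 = 0.38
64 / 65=0.98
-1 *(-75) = 75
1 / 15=0.07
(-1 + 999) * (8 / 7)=7984 / 7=1140.57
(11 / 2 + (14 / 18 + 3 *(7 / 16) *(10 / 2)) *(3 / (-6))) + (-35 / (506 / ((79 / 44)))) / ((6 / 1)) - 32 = -24198077 / 801504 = -30.19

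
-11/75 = -0.15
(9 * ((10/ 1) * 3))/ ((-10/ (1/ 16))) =-27/ 16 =-1.69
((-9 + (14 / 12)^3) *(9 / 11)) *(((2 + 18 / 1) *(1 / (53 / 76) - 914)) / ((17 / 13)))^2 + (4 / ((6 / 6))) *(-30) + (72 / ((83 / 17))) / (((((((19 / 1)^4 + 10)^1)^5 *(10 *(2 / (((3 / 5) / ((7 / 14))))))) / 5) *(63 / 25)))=-230474002121826765299508043675891906584425100 / 195099895633929957878162227443204341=-1181312790.42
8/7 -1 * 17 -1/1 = -118/7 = -16.86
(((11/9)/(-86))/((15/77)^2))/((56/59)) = -549703/1393200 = -0.39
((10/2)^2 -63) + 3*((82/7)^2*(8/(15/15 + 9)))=71378/245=291.34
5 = 5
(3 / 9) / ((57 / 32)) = 32 / 171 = 0.19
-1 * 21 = -21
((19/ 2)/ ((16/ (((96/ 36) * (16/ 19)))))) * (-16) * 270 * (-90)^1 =518400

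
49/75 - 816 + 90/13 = -788213/975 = -808.42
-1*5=-5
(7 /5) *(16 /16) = 7 /5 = 1.40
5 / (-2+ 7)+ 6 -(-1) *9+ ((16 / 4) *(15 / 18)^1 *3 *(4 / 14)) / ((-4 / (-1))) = 117 / 7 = 16.71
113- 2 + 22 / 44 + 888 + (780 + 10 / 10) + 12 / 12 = 3563 / 2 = 1781.50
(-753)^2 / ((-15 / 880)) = -33264528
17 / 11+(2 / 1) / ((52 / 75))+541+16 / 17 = 2656457 / 4862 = 546.37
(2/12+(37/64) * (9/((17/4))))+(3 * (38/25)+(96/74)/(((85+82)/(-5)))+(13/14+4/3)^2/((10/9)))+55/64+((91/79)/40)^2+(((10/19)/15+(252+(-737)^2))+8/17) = 543432.88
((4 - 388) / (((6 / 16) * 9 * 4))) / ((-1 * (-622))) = -128 / 2799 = -0.05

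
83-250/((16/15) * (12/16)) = -459/2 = -229.50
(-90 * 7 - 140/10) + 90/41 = -26314/41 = -641.80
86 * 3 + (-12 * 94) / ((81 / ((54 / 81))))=20146 / 81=248.72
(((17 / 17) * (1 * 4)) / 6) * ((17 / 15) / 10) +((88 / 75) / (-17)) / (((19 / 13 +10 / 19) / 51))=-187277 / 110475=-1.70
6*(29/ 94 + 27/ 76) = 7113/ 1786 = 3.98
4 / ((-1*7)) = -4 / 7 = -0.57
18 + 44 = 62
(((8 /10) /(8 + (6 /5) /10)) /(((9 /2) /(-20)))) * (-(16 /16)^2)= 800 /1827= 0.44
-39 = -39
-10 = -10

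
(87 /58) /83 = 3 /166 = 0.02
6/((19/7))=42/19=2.21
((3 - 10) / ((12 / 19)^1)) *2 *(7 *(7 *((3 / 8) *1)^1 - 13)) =1609.85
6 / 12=1 / 2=0.50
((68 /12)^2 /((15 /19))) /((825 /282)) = 516154 /37125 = 13.90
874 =874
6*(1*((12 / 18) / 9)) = 4 / 9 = 0.44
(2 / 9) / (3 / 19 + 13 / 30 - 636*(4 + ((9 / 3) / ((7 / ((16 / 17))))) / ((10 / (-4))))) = -45220 / 496677099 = -0.00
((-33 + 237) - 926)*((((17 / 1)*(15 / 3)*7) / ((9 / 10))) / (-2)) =2147950 / 9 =238661.11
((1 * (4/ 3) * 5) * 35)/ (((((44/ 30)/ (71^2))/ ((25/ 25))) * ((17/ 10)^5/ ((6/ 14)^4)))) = 10208025000000/ 5357120461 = 1905.51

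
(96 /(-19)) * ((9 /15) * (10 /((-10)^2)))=-144 /475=-0.30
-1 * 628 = -628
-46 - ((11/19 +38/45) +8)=-47387/855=-55.42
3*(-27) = -81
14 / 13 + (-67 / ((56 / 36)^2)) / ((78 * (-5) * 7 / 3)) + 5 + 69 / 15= 1909763 / 178360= 10.71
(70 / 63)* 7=70 / 9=7.78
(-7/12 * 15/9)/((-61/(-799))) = -27965/2196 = -12.73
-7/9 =-0.78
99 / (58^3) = 99 / 195112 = 0.00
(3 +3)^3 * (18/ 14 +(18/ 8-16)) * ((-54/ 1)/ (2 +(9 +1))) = 12115.29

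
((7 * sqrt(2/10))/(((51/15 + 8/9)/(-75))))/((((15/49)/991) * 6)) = -5098695 * sqrt(5)/386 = -29536.34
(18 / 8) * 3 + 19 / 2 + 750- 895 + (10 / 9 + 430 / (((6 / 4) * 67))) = -297545 / 2412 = -123.36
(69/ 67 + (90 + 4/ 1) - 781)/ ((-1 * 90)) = 1532/ 201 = 7.62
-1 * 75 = -75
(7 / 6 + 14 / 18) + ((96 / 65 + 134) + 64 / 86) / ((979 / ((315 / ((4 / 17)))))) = 927060463 / 4925349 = 188.22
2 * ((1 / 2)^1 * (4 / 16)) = 1 / 4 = 0.25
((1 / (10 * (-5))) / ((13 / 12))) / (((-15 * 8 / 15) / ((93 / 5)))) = 279 / 6500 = 0.04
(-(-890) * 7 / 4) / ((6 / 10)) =15575 / 6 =2595.83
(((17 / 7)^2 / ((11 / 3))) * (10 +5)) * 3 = 39015 / 539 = 72.38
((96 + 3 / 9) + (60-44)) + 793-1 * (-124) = 3088 / 3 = 1029.33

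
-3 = -3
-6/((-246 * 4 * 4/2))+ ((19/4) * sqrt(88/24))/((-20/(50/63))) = 1/328 - 95 * sqrt(33)/1512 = -0.36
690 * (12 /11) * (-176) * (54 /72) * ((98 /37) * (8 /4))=-19474560 /37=-526339.46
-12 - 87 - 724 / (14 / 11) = -4675 / 7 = -667.86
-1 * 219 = -219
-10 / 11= -0.91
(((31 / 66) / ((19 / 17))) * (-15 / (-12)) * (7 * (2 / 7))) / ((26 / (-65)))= -13175 / 5016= -2.63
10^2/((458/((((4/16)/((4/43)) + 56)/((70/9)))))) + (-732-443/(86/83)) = -1277005139/1102864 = -1157.90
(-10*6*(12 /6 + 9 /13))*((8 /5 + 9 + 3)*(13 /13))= -28560 /13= -2196.92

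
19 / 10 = 1.90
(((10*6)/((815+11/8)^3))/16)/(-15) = -128/278573019291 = -0.00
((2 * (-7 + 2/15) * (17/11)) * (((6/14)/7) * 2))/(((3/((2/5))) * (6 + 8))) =-0.02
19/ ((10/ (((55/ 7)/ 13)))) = 209/ 182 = 1.15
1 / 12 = 0.08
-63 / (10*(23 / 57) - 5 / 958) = -15.63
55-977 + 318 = -604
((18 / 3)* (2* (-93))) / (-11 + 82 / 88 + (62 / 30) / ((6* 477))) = 110.85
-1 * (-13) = 13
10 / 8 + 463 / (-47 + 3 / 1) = -102 / 11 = -9.27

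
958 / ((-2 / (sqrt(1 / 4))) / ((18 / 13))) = -4311 / 13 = -331.62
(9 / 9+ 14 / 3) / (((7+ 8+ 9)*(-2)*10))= -17 / 1440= -0.01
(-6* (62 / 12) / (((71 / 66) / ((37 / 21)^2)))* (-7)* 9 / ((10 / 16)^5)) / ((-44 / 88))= -183564632064 / 1553125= -118190.51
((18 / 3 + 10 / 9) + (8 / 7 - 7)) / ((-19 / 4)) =-316 / 1197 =-0.26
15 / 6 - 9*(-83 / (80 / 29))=21863 / 80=273.29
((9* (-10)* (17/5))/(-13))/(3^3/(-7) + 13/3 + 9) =6426/2587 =2.48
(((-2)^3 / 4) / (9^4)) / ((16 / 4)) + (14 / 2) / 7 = 13121 / 13122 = 1.00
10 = 10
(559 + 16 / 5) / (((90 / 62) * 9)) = 29047 / 675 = 43.03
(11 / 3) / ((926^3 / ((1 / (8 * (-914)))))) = -11 / 17417683614336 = -0.00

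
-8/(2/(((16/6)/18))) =-16/27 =-0.59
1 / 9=0.11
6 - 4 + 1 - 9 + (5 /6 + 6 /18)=-29 /6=-4.83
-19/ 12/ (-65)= 19/ 780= 0.02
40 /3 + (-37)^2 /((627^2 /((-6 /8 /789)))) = 5514288071 /413571708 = 13.33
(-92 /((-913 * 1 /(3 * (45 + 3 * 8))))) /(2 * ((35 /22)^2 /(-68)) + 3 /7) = 199428768 /3385819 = 58.90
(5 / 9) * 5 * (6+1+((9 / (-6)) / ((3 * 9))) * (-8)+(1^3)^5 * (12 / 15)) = 1855 / 81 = 22.90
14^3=2744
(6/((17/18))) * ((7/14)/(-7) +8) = 5994/119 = 50.37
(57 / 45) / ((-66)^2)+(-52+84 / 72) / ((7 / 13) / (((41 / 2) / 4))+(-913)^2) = 6671221477 / 29030061038220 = 0.00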